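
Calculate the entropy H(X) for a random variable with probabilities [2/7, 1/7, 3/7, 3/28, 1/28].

H(X) = -Σ p(x) log₂ p(x)
  -2/7 × log₂(2/7) = 0.5164
  -1/7 × log₂(1/7) = 0.4011
  -3/7 × log₂(3/7) = 0.5239
  -3/28 × log₂(3/28) = 0.3453
  -1/28 × log₂(1/28) = 0.1717
H(X) = 1.9583 bits


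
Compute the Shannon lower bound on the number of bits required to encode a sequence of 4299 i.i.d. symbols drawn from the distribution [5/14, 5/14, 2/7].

Entropy H = 1.5774 bits/symbol
Minimum bits = H × n = 1.5774 × 4299
= 6781.27 bits


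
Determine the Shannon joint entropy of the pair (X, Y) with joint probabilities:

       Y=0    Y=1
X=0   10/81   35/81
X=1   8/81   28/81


H(X,Y) = -Σ p(x,y) log₂ p(x,y)
  p(0,0)=10/81: -0.1235 × log₂(0.1235) = 0.3726
  p(0,1)=35/81: -0.4321 × log₂(0.4321) = 0.5231
  p(1,0)=8/81: -0.0988 × log₂(0.0988) = 0.3299
  p(1,1)=28/81: -0.3457 × log₂(0.3457) = 0.5298
H(X,Y) = 1.7553 bits


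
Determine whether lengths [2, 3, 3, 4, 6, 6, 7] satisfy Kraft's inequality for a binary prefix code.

Kraft inequality: Σ 2^(-l_i) ≤ 1 for prefix-free code
Calculating: 2^(-2) + 2^(-3) + 2^(-3) + 2^(-4) + 2^(-6) + 2^(-6) + 2^(-7)
= 0.25 + 0.125 + 0.125 + 0.0625 + 0.015625 + 0.015625 + 0.0078125
= 0.6016
Since 0.6016 ≤ 1, prefix-free code exists


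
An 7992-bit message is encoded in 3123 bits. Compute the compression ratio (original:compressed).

Compression ratio = Original / Compressed
= 7992 / 3123 = 2.56:1


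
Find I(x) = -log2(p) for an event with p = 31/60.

Information content I(x) = -log₂(p(x))
I = -log₂(31/60) = -log₂(0.5167)
I = 0.9527 bits


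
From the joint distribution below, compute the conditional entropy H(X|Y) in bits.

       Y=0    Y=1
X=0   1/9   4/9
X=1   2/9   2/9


H(X|Y) = Σ_y p(y) H(X|Y=y)
  p(Y=0) = 1/3, H(X|Y=0) = 0.9183
  p(Y=1) = 2/3, H(X|Y=1) = 0.9183
H(X|Y) = 0.3333×0.9183 + 0.6667×0.9183 = 0.9183 bits


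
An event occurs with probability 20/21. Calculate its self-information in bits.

Information content I(x) = -log₂(p(x))
I = -log₂(20/21) = -log₂(0.9524)
I = 0.0704 bits


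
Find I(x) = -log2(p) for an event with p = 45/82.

Information content I(x) = -log₂(p(x))
I = -log₂(45/82) = -log₂(0.5488)
I = 0.8657 bits


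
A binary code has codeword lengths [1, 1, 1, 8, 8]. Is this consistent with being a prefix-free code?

Kraft inequality: Σ 2^(-l_i) ≤ 1 for prefix-free code
Calculating: 2^(-1) + 2^(-1) + 2^(-1) + 2^(-8) + 2^(-8)
= 0.5 + 0.5 + 0.5 + 0.00390625 + 0.00390625
= 1.5078
Since 1.5078 > 1, prefix-free code does not exist


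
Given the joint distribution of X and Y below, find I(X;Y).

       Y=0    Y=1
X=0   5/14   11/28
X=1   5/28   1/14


H(X) = 0.8113, H(Y) = 0.9963, H(X,Y) = 1.7758
I(X;Y) = H(X) + H(Y) - H(X,Y) = 0.0318 bits


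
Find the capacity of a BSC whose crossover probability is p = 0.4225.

For BSC with error probability p:
C = 1 - H(p) where H(p) is binary entropy
H(0.4225) = -0.4225 × log₂(0.4225) - 0.5775 × log₂(0.5775)
H(p) = 0.9826
C = 1 - 0.9826 = 0.0174 bits/use


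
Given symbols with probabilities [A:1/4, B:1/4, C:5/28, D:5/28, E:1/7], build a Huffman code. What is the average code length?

Huffman tree construction:
Combine smallest probabilities repeatedly
Resulting codes:
  A: 01 (length 2)
  B: 10 (length 2)
  C: 111 (length 3)
  D: 00 (length 2)
  E: 110 (length 3)
Average length = Σ p(s) × length(s) = 2.3214 bits


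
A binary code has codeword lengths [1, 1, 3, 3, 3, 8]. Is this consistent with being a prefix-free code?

Kraft inequality: Σ 2^(-l_i) ≤ 1 for prefix-free code
Calculating: 2^(-1) + 2^(-1) + 2^(-3) + 2^(-3) + 2^(-3) + 2^(-8)
= 0.5 + 0.5 + 0.125 + 0.125 + 0.125 + 0.00390625
= 1.3789
Since 1.3789 > 1, prefix-free code does not exist


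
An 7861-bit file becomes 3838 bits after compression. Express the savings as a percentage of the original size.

Space savings = (1 - Compressed/Original) × 100%
= (1 - 3838/7861) × 100%
= 51.18%


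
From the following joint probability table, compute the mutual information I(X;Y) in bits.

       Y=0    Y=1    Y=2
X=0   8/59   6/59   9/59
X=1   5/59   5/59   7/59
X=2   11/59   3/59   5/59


H(X) = 1.5735, H(Y) = 1.5508, H(X,Y) = 3.0805
I(X;Y) = H(X) + H(Y) - H(X,Y) = 0.0438 bits


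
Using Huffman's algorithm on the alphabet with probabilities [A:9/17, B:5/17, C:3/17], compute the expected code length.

Huffman tree construction:
Combine smallest probabilities repeatedly
Resulting codes:
  A: 1 (length 1)
  B: 01 (length 2)
  C: 00 (length 2)
Average length = Σ p(s) × length(s) = 1.4706 bits


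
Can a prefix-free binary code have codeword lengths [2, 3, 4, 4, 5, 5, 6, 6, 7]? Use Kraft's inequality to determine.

Kraft inequality: Σ 2^(-l_i) ≤ 1 for prefix-free code
Calculating: 2^(-2) + 2^(-3) + 2^(-4) + 2^(-4) + 2^(-5) + 2^(-5) + 2^(-6) + 2^(-6) + 2^(-7)
= 0.25 + 0.125 + 0.0625 + 0.0625 + 0.03125 + 0.03125 + 0.015625 + 0.015625 + 0.0078125
= 0.6016
Since 0.6016 ≤ 1, prefix-free code exists


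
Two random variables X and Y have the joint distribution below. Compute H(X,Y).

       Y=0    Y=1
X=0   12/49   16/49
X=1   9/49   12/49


H(X,Y) = -Σ p(x,y) log₂ p(x,y)
  p(0,0)=12/49: -0.2449 × log₂(0.2449) = 0.4971
  p(0,1)=16/49: -0.3265 × log₂(0.3265) = 0.5273
  p(1,0)=9/49: -0.1837 × log₂(0.1837) = 0.4490
  p(1,1)=12/49: -0.2449 × log₂(0.2449) = 0.4971
H(X,Y) = 1.9705 bits


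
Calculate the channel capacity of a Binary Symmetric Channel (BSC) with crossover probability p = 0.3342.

For BSC with error probability p:
C = 1 - H(p) where H(p) is binary entropy
H(0.3342) = -0.3342 × log₂(0.3342) - 0.6658 × log₂(0.6658)
H(p) = 0.9192
C = 1 - 0.9192 = 0.0808 bits/use


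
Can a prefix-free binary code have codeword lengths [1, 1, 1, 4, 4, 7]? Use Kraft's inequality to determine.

Kraft inequality: Σ 2^(-l_i) ≤ 1 for prefix-free code
Calculating: 2^(-1) + 2^(-1) + 2^(-1) + 2^(-4) + 2^(-4) + 2^(-7)
= 0.5 + 0.5 + 0.5 + 0.0625 + 0.0625 + 0.0078125
= 1.6328
Since 1.6328 > 1, prefix-free code does not exist


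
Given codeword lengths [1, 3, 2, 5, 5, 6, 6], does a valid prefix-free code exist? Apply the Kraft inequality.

Kraft inequality: Σ 2^(-l_i) ≤ 1 for prefix-free code
Calculating: 2^(-1) + 2^(-3) + 2^(-2) + 2^(-5) + 2^(-5) + 2^(-6) + 2^(-6)
= 0.5 + 0.125 + 0.25 + 0.03125 + 0.03125 + 0.015625 + 0.015625
= 0.9688
Since 0.9688 ≤ 1, prefix-free code exists


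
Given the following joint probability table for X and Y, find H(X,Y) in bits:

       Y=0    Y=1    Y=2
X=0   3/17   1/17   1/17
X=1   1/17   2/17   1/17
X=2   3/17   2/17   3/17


H(X,Y) = -Σ p(x,y) log₂ p(x,y)
  p(0,0)=3/17: -0.1765 × log₂(0.1765) = 0.4416
  p(0,1)=1/17: -0.0588 × log₂(0.0588) = 0.2404
  p(0,2)=1/17: -0.0588 × log₂(0.0588) = 0.2404
  p(1,0)=1/17: -0.0588 × log₂(0.0588) = 0.2404
  p(1,1)=2/17: -0.1176 × log₂(0.1176) = 0.3632
  p(1,2)=1/17: -0.0588 × log₂(0.0588) = 0.2404
  p(2,0)=3/17: -0.1765 × log₂(0.1765) = 0.4416
  p(2,1)=2/17: -0.1176 × log₂(0.1176) = 0.3632
  p(2,2)=3/17: -0.1765 × log₂(0.1765) = 0.4416
H(X,Y) = 3.0131 bits


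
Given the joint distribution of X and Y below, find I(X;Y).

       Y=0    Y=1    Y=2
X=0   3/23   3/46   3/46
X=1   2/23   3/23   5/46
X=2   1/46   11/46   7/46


H(X) = 1.5598, H(Y) = 1.5432, H(X,Y) = 2.9617
I(X;Y) = H(X) + H(Y) - H(X,Y) = 0.1413 bits


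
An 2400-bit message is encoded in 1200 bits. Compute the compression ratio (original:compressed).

Compression ratio = Original / Compressed
= 2400 / 1200 = 2.00:1


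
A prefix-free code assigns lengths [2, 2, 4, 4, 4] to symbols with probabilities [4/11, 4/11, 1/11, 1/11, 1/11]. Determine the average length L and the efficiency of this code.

Average length L = Σ p_i × l_i = 2.5455 bits
Entropy H = 2.0049 bits
Efficiency η = H/L × 100% = 78.76%


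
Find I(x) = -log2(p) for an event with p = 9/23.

Information content I(x) = -log₂(p(x))
I = -log₂(9/23) = -log₂(0.3913)
I = 1.3536 bits


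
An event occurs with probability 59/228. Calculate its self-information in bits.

Information content I(x) = -log₂(p(x))
I = -log₂(59/228) = -log₂(0.2588)
I = 1.9502 bits


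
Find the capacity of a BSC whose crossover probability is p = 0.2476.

For BSC with error probability p:
C = 1 - H(p) where H(p) is binary entropy
H(0.2476) = -0.2476 × log₂(0.2476) - 0.7524 × log₂(0.7524)
H(p) = 0.8075
C = 1 - 0.8075 = 0.1925 bits/use


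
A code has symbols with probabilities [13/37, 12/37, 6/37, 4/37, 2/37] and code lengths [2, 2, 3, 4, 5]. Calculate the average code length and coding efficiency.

Average length L = Σ p_i × l_i = 2.5405 bits
Entropy H = 2.0572 bits
Efficiency η = H/L × 100% = 80.97%


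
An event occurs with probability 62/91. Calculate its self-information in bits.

Information content I(x) = -log₂(p(x))
I = -log₂(62/91) = -log₂(0.6813)
I = 0.5536 bits


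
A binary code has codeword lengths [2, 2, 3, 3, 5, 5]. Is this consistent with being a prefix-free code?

Kraft inequality: Σ 2^(-l_i) ≤ 1 for prefix-free code
Calculating: 2^(-2) + 2^(-2) + 2^(-3) + 2^(-3) + 2^(-5) + 2^(-5)
= 0.25 + 0.25 + 0.125 + 0.125 + 0.03125 + 0.03125
= 0.8125
Since 0.8125 ≤ 1, prefix-free code exists


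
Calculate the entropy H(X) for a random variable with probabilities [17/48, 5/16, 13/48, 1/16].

H(X) = -Σ p(x) log₂ p(x)
  -17/48 × log₂(17/48) = 0.5304
  -5/16 × log₂(5/16) = 0.5244
  -13/48 × log₂(13/48) = 0.5104
  -1/16 × log₂(1/16) = 0.2500
H(X) = 1.8152 bits


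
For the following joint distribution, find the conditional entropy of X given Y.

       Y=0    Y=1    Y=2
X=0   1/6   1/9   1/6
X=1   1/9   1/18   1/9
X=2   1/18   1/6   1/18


H(X|Y) = Σ_y p(y) H(X|Y=y)
  p(Y=0) = 1/3, H(X|Y=0) = 1.4591
  p(Y=1) = 1/3, H(X|Y=1) = 1.4591
  p(Y=2) = 1/3, H(X|Y=2) = 1.4591
H(X|Y) = 0.3333×1.4591 + 0.3333×1.4591 + 0.3333×1.4591 = 1.4591 bits


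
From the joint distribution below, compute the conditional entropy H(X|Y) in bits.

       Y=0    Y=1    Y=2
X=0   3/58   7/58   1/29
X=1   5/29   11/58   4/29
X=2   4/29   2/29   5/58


H(X|Y) = Σ_y p(y) H(X|Y=y)
  p(Y=0) = 21/58, H(X|Y=0) = 1.4412
  p(Y=1) = 11/29, H(X|Y=1) = 1.4728
  p(Y=2) = 15/58, H(X|Y=2) = 1.3996
H(X|Y) = 0.3621×1.4412 + 0.3793×1.4728 + 0.2586×1.3996 = 1.4424 bits


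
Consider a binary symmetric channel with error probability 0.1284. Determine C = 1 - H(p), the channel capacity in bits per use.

For BSC with error probability p:
C = 1 - H(p) where H(p) is binary entropy
H(0.1284) = -0.1284 × log₂(0.1284) - 0.8716 × log₂(0.8716)
H(p) = 0.5530
C = 1 - 0.5530 = 0.4470 bits/use


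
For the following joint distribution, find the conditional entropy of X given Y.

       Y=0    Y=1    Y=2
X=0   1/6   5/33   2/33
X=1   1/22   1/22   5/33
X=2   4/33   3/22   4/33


H(X|Y) = Σ_y p(y) H(X|Y=y)
  p(Y=0) = 1/3, H(X|Y=0) = 1.4227
  p(Y=1) = 1/3, H(X|Y=1) = 1.4365
  p(Y=2) = 1/3, H(X|Y=2) = 1.4949
H(X|Y) = 0.3333×1.4227 + 0.3333×1.4365 + 0.3333×1.4949 = 1.4514 bits


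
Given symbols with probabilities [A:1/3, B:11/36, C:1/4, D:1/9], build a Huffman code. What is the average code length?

Huffman tree construction:
Combine smallest probabilities repeatedly
Resulting codes:
  A: 11 (length 2)
  B: 10 (length 2)
  C: 01 (length 2)
  D: 00 (length 2)
Average length = Σ p(s) × length(s) = 2.0000 bits


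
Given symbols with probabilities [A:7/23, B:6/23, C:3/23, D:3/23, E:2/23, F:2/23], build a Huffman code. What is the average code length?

Huffman tree construction:
Combine smallest probabilities repeatedly
Resulting codes:
  A: 11 (length 2)
  B: 01 (length 2)
  C: 100 (length 3)
  D: 101 (length 3)
  E: 000 (length 3)
  F: 001 (length 3)
Average length = Σ p(s) × length(s) = 2.4348 bits


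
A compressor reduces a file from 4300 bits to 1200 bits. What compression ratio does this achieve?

Compression ratio = Original / Compressed
= 4300 / 1200 = 3.58:1


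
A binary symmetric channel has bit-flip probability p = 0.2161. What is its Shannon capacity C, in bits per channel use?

For BSC with error probability p:
C = 1 - H(p) where H(p) is binary entropy
H(0.2161) = -0.2161 × log₂(0.2161) - 0.7839 × log₂(0.7839)
H(p) = 0.7530
C = 1 - 0.7530 = 0.2470 bits/use


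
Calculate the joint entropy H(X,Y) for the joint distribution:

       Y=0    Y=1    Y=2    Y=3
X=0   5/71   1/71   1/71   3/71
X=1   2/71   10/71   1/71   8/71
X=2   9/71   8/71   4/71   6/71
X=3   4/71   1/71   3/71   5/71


H(X,Y) = -Σ p(x,y) log₂ p(x,y)
  p(0,0)=5/71: -0.0704 × log₂(0.0704) = 0.2696
  p(0,1)=1/71: -0.0141 × log₂(0.0141) = 0.0866
  p(0,2)=1/71: -0.0141 × log₂(0.0141) = 0.0866
  p(0,3)=3/71: -0.0423 × log₂(0.0423) = 0.1929
  p(1,0)=2/71: -0.0282 × log₂(0.0282) = 0.1451
  p(1,1)=10/71: -0.1408 × log₂(0.1408) = 0.3983
  p(1,2)=1/71: -0.0141 × log₂(0.0141) = 0.0866
  p(1,3)=8/71: -0.1127 × log₂(0.1127) = 0.3549
  p(2,0)=9/71: -0.1268 × log₂(0.1268) = 0.3777
  p(2,1)=8/71: -0.1127 × log₂(0.1127) = 0.3549
  p(2,2)=4/71: -0.0563 × log₂(0.0563) = 0.2338
  p(2,3)=6/71: -0.0845 × log₂(0.0845) = 0.3012
  p(3,0)=4/71: -0.0563 × log₂(0.0563) = 0.2338
  p(3,1)=1/71: -0.0141 × log₂(0.0141) = 0.0866
  p(3,2)=3/71: -0.0423 × log₂(0.0423) = 0.1929
  p(3,3)=5/71: -0.0704 × log₂(0.0704) = 0.2696
H(X,Y) = 3.6711 bits


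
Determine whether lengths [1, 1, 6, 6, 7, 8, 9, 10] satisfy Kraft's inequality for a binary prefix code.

Kraft inequality: Σ 2^(-l_i) ≤ 1 for prefix-free code
Calculating: 2^(-1) + 2^(-1) + 2^(-6) + 2^(-6) + 2^(-7) + 2^(-8) + 2^(-9) + 2^(-10)
= 0.5 + 0.5 + 0.015625 + 0.015625 + 0.0078125 + 0.00390625 + 0.001953125 + 0.0009765625
= 1.0459
Since 1.0459 > 1, prefix-free code does not exist


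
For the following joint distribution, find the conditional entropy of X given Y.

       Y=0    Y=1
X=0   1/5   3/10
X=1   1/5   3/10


H(X|Y) = Σ_y p(y) H(X|Y=y)
  p(Y=0) = 2/5, H(X|Y=0) = 1.0000
  p(Y=1) = 3/5, H(X|Y=1) = 1.0000
H(X|Y) = 0.4000×1.0000 + 0.6000×1.0000 = 1.0000 bits


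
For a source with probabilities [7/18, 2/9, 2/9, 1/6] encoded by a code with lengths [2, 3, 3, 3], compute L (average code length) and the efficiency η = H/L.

Average length L = Σ p_i × l_i = 2.6111 bits
Entropy H = 1.9251 bits
Efficiency η = H/L × 100% = 73.73%


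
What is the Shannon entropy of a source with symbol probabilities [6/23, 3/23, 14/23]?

H(X) = -Σ p(x) log₂ p(x)
  -6/23 × log₂(6/23) = 0.5057
  -3/23 × log₂(3/23) = 0.3833
  -14/23 × log₂(14/23) = 0.4360
H(X) = 1.3250 bits


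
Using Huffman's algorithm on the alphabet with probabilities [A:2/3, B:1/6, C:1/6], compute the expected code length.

Huffman tree construction:
Combine smallest probabilities repeatedly
Resulting codes:
  A: 1 (length 1)
  B: 00 (length 2)
  C: 01 (length 2)
Average length = Σ p(s) × length(s) = 1.3333 bits


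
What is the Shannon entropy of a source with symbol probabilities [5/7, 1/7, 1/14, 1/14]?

H(X) = -Σ p(x) log₂ p(x)
  -5/7 × log₂(5/7) = 0.3467
  -1/7 × log₂(1/7) = 0.4011
  -1/14 × log₂(1/14) = 0.2720
  -1/14 × log₂(1/14) = 0.2720
H(X) = 1.2917 bits


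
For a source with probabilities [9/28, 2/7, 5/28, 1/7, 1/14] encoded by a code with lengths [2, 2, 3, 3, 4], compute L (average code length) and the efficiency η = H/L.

Average length L = Σ p_i × l_i = 2.4643 bits
Entropy H = 2.1595 bits
Efficiency η = H/L × 100% = 87.63%


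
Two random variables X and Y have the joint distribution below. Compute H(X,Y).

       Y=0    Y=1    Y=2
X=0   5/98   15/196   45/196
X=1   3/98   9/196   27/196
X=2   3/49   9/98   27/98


H(X,Y) = -Σ p(x,y) log₂ p(x,y)
  p(0,0)=5/98: -0.0510 × log₂(0.0510) = 0.2190
  p(0,1)=15/196: -0.0765 × log₂(0.0765) = 0.2838
  p(0,2)=45/196: -0.2296 × log₂(0.2296) = 0.4874
  p(1,0)=3/98: -0.0306 × log₂(0.0306) = 0.1540
  p(1,1)=9/196: -0.0459 × log₂(0.0459) = 0.2041
  p(1,2)=27/196: -0.1378 × log₂(0.1378) = 0.3940
  p(2,0)=3/49: -0.0612 × log₂(0.0612) = 0.2467
  p(2,1)=9/98: -0.0918 × log₂(0.0918) = 0.3164
  p(2,2)=27/98: -0.2755 × log₂(0.2755) = 0.5124
H(X,Y) = 2.8177 bits


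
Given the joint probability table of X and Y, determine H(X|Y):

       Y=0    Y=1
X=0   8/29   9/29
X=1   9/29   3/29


H(X|Y) = Σ_y p(y) H(X|Y=y)
  p(Y=0) = 17/29, H(X|Y=0) = 0.9975
  p(Y=1) = 12/29, H(X|Y=1) = 0.8113
H(X|Y) = 0.5862×0.9975 + 0.4138×0.8113 = 0.9204 bits


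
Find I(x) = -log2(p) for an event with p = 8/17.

Information content I(x) = -log₂(p(x))
I = -log₂(8/17) = -log₂(0.4706)
I = 1.0875 bits


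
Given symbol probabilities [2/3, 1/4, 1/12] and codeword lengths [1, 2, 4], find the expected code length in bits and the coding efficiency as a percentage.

Average length L = Σ p_i × l_i = 1.5000 bits
Entropy H = 1.1887 bits
Efficiency η = H/L × 100% = 79.25%


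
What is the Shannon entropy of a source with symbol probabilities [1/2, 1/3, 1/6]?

H(X) = -Σ p(x) log₂ p(x)
  -1/2 × log₂(1/2) = 0.5000
  -1/3 × log₂(1/3) = 0.5283
  -1/6 × log₂(1/6) = 0.4308
H(X) = 1.4591 bits


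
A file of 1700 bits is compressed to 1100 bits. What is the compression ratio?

Compression ratio = Original / Compressed
= 1700 / 1100 = 1.55:1


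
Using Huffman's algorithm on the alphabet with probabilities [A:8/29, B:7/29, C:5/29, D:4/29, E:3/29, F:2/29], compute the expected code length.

Huffman tree construction:
Combine smallest probabilities repeatedly
Resulting codes:
  A: 10 (length 2)
  B: 01 (length 2)
  C: 111 (length 3)
  D: 110 (length 3)
  E: 001 (length 3)
  F: 000 (length 3)
Average length = Σ p(s) × length(s) = 2.4828 bits


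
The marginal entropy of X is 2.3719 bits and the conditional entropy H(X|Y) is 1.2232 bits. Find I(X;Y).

I(X;Y) = H(X) - H(X|Y)
I(X;Y) = 2.3719 - 1.2232 = 1.1487 bits


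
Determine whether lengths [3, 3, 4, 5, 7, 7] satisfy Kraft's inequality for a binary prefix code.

Kraft inequality: Σ 2^(-l_i) ≤ 1 for prefix-free code
Calculating: 2^(-3) + 2^(-3) + 2^(-4) + 2^(-5) + 2^(-7) + 2^(-7)
= 0.125 + 0.125 + 0.0625 + 0.03125 + 0.0078125 + 0.0078125
= 0.3594
Since 0.3594 ≤ 1, prefix-free code exists


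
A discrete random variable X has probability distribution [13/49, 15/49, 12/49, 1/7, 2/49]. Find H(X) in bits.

H(X) = -Σ p(x) log₂ p(x)
  -13/49 × log₂(13/49) = 0.5079
  -15/49 × log₂(15/49) = 0.5228
  -12/49 × log₂(12/49) = 0.4971
  -1/7 × log₂(1/7) = 0.4011
  -2/49 × log₂(2/49) = 0.1884
H(X) = 2.1172 bits


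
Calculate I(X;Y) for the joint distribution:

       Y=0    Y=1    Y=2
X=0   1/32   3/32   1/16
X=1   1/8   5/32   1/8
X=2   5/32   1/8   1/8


H(X) = 1.5087, H(Y) = 1.5794, H(X,Y) = 3.0633
I(X;Y) = H(X) + H(Y) - H(X,Y) = 0.0248 bits


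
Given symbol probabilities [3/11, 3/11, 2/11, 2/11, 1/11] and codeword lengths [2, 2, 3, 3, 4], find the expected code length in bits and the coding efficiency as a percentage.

Average length L = Σ p_i × l_i = 2.5455 bits
Entropy H = 2.2313 bits
Efficiency η = H/L × 100% = 87.66%


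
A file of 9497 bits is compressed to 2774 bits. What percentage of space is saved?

Space savings = (1 - Compressed/Original) × 100%
= (1 - 2774/9497) × 100%
= 70.79%


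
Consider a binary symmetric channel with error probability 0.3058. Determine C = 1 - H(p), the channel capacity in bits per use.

For BSC with error probability p:
C = 1 - H(p) where H(p) is binary entropy
H(0.3058) = -0.3058 × log₂(0.3058) - 0.6942 × log₂(0.6942)
H(p) = 0.8883
C = 1 - 0.8883 = 0.1117 bits/use


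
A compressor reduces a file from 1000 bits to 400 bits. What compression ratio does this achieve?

Compression ratio = Original / Compressed
= 1000 / 400 = 2.50:1


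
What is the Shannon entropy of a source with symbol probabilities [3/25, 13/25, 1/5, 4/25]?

H(X) = -Σ p(x) log₂ p(x)
  -3/25 × log₂(3/25) = 0.3671
  -13/25 × log₂(13/25) = 0.4906
  -1/5 × log₂(1/5) = 0.4644
  -4/25 × log₂(4/25) = 0.4230
H(X) = 1.7450 bits


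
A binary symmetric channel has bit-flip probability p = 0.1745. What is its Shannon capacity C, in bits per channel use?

For BSC with error probability p:
C = 1 - H(p) where H(p) is binary entropy
H(0.1745) = -0.1745 × log₂(0.1745) - 0.8255 × log₂(0.8255)
H(p) = 0.6679
C = 1 - 0.6679 = 0.3321 bits/use


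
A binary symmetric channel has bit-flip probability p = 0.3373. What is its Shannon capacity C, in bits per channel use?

For BSC with error probability p:
C = 1 - H(p) where H(p) is binary entropy
H(0.3373) = -0.3373 × log₂(0.3373) - 0.6627 × log₂(0.6627)
H(p) = 0.9222
C = 1 - 0.9222 = 0.0778 bits/use


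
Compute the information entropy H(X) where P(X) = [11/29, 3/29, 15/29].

H(X) = -Σ p(x) log₂ p(x)
  -11/29 × log₂(11/29) = 0.5305
  -3/29 × log₂(3/29) = 0.3386
  -15/29 × log₂(15/29) = 0.4919
H(X) = 1.3610 bits


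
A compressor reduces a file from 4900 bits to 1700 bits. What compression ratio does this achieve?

Compression ratio = Original / Compressed
= 4900 / 1700 = 2.88:1


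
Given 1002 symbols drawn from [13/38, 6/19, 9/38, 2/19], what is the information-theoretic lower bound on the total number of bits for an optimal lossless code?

Entropy H = 1.8886 bits/symbol
Minimum bits = H × n = 1.8886 × 1002
= 1892.37 bits


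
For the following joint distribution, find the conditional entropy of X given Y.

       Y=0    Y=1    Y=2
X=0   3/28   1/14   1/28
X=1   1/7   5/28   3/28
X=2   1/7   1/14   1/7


H(X|Y) = Σ_y p(y) H(X|Y=y)
  p(Y=0) = 11/28, H(X|Y=0) = 1.5726
  p(Y=1) = 9/28, H(X|Y=1) = 1.4355
  p(Y=2) = 2/7, H(X|Y=2) = 1.4056
H(X|Y) = 0.3929×1.5726 + 0.3214×1.4355 + 0.2857×1.4056 = 1.4808 bits


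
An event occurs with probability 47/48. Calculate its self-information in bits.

Information content I(x) = -log₂(p(x))
I = -log₂(47/48) = -log₂(0.9792)
I = 0.0304 bits


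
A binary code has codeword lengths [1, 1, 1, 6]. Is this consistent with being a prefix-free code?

Kraft inequality: Σ 2^(-l_i) ≤ 1 for prefix-free code
Calculating: 2^(-1) + 2^(-1) + 2^(-1) + 2^(-6)
= 0.5 + 0.5 + 0.5 + 0.015625
= 1.5156
Since 1.5156 > 1, prefix-free code does not exist


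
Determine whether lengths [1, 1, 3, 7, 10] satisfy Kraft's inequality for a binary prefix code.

Kraft inequality: Σ 2^(-l_i) ≤ 1 for prefix-free code
Calculating: 2^(-1) + 2^(-1) + 2^(-3) + 2^(-7) + 2^(-10)
= 0.5 + 0.5 + 0.125 + 0.0078125 + 0.0009765625
= 1.1338
Since 1.1338 > 1, prefix-free code does not exist


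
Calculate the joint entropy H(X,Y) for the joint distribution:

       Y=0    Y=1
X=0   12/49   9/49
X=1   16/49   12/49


H(X,Y) = -Σ p(x,y) log₂ p(x,y)
  p(0,0)=12/49: -0.2449 × log₂(0.2449) = 0.4971
  p(0,1)=9/49: -0.1837 × log₂(0.1837) = 0.4490
  p(1,0)=16/49: -0.3265 × log₂(0.3265) = 0.5273
  p(1,1)=12/49: -0.2449 × log₂(0.2449) = 0.4971
H(X,Y) = 1.9705 bits


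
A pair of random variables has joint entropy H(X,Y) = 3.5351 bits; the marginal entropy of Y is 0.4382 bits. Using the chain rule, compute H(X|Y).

Chain rule: H(X,Y) = H(X|Y) + H(Y)
H(X|Y) = H(X,Y) - H(Y) = 3.5351 - 0.4382 = 3.0969 bits


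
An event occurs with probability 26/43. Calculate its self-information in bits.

Information content I(x) = -log₂(p(x))
I = -log₂(26/43) = -log₂(0.6047)
I = 0.7258 bits


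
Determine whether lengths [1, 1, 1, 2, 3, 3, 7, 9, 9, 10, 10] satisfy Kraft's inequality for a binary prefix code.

Kraft inequality: Σ 2^(-l_i) ≤ 1 for prefix-free code
Calculating: 2^(-1) + 2^(-1) + 2^(-1) + 2^(-2) + 2^(-3) + 2^(-3) + 2^(-7) + 2^(-9) + 2^(-9) + 2^(-10) + 2^(-10)
= 0.5 + 0.5 + 0.5 + 0.25 + 0.125 + 0.125 + 0.0078125 + 0.001953125 + 0.001953125 + 0.0009765625 + 0.0009765625
= 2.0137
Since 2.0137 > 1, prefix-free code does not exist


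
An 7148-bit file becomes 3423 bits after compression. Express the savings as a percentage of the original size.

Space savings = (1 - Compressed/Original) × 100%
= (1 - 3423/7148) × 100%
= 52.11%


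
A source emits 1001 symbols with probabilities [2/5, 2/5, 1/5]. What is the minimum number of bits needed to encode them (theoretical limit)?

Entropy H = 1.5219 bits/symbol
Minimum bits = H × n = 1.5219 × 1001
= 1523.45 bits


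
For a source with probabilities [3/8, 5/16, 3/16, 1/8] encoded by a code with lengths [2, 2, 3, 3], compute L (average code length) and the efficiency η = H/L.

Average length L = Σ p_i × l_i = 2.3125 bits
Entropy H = 1.8829 bits
Efficiency η = H/L × 100% = 81.42%


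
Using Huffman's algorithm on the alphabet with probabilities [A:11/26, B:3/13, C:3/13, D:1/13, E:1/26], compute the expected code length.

Huffman tree construction:
Combine smallest probabilities repeatedly
Resulting codes:
  A: 0 (length 1)
  B: 111 (length 3)
  C: 10 (length 2)
  D: 1101 (length 4)
  E: 1100 (length 4)
Average length = Σ p(s) × length(s) = 2.0385 bits


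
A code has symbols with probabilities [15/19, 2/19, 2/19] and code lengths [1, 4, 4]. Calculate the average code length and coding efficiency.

Average length L = Σ p_i × l_i = 1.6316 bits
Entropy H = 0.9530 bits
Efficiency η = H/L × 100% = 58.41%


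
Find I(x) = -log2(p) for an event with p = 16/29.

Information content I(x) = -log₂(p(x))
I = -log₂(16/29) = -log₂(0.5517)
I = 0.8580 bits


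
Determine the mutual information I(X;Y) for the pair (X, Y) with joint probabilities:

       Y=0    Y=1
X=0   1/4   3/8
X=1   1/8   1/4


H(X) = 0.9544, H(Y) = 0.9544, H(X,Y) = 1.9056
I(X;Y) = H(X) + H(Y) - H(X,Y) = 0.0032 bits


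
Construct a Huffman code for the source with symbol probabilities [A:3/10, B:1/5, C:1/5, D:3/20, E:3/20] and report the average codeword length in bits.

Huffman tree construction:
Combine smallest probabilities repeatedly
Resulting codes:
  A: 10 (length 2)
  B: 00 (length 2)
  C: 01 (length 2)
  D: 110 (length 3)
  E: 111 (length 3)
Average length = Σ p(s) × length(s) = 2.3000 bits


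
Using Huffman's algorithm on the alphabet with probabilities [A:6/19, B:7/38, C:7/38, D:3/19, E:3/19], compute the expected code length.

Huffman tree construction:
Combine smallest probabilities repeatedly
Resulting codes:
  A: 10 (length 2)
  B: 00 (length 2)
  C: 01 (length 2)
  D: 110 (length 3)
  E: 111 (length 3)
Average length = Σ p(s) × length(s) = 2.3158 bits


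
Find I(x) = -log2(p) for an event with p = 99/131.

Information content I(x) = -log₂(p(x))
I = -log₂(99/131) = -log₂(0.7557)
I = 0.4041 bits


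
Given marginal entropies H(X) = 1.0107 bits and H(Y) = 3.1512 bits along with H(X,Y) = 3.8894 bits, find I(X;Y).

I(X;Y) = H(X) + H(Y) - H(X,Y)
I(X;Y) = 1.0107 + 3.1512 - 3.8894 = 0.2725 bits


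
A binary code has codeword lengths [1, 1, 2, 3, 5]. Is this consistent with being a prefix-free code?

Kraft inequality: Σ 2^(-l_i) ≤ 1 for prefix-free code
Calculating: 2^(-1) + 2^(-1) + 2^(-2) + 2^(-3) + 2^(-5)
= 0.5 + 0.5 + 0.25 + 0.125 + 0.03125
= 1.4062
Since 1.4062 > 1, prefix-free code does not exist


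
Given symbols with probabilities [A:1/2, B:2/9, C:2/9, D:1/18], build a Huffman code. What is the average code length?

Huffman tree construction:
Combine smallest probabilities repeatedly
Resulting codes:
  A: 0 (length 1)
  B: 111 (length 3)
  C: 10 (length 2)
  D: 110 (length 3)
Average length = Σ p(s) × length(s) = 1.7778 bits


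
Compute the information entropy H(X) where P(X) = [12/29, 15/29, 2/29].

H(X) = -Σ p(x) log₂ p(x)
  -12/29 × log₂(12/29) = 0.5268
  -15/29 × log₂(15/29) = 0.4919
  -2/29 × log₂(2/29) = 0.2661
H(X) = 1.2848 bits


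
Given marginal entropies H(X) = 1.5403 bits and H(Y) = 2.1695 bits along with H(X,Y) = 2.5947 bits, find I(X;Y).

I(X;Y) = H(X) + H(Y) - H(X,Y)
I(X;Y) = 1.5403 + 2.1695 - 2.5947 = 1.1151 bits


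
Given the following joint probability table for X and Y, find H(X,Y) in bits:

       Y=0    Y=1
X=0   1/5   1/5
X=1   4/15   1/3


H(X,Y) = -Σ p(x,y) log₂ p(x,y)
  p(0,0)=1/5: -0.2000 × log₂(0.2000) = 0.4644
  p(0,1)=1/5: -0.2000 × log₂(0.2000) = 0.4644
  p(1,0)=4/15: -0.2667 × log₂(0.2667) = 0.5085
  p(1,1)=1/3: -0.3333 × log₂(0.3333) = 0.5283
H(X,Y) = 1.9656 bits


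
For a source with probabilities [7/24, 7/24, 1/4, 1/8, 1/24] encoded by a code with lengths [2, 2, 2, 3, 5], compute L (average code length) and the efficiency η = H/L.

Average length L = Σ p_i × l_i = 2.2500 bits
Entropy H = 2.1030 bits
Efficiency η = H/L × 100% = 93.47%


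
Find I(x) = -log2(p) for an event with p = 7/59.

Information content I(x) = -log₂(p(x))
I = -log₂(7/59) = -log₂(0.1186)
I = 3.0753 bits


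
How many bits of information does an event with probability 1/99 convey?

Information content I(x) = -log₂(p(x))
I = -log₂(1/99) = -log₂(0.0101)
I = 6.6294 bits


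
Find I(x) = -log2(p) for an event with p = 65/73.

Information content I(x) = -log₂(p(x))
I = -log₂(65/73) = -log₂(0.8904)
I = 0.1675 bits


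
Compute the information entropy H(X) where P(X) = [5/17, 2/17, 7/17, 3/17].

H(X) = -Σ p(x) log₂ p(x)
  -5/17 × log₂(5/17) = 0.5193
  -2/17 × log₂(2/17) = 0.3632
  -7/17 × log₂(7/17) = 0.5271
  -3/17 × log₂(3/17) = 0.4416
H(X) = 1.8512 bits


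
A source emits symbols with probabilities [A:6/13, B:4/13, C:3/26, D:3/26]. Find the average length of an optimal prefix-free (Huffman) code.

Huffman tree construction:
Combine smallest probabilities repeatedly
Resulting codes:
  A: 0 (length 1)
  B: 11 (length 2)
  C: 100 (length 3)
  D: 101 (length 3)
Average length = Σ p(s) × length(s) = 1.7692 bits


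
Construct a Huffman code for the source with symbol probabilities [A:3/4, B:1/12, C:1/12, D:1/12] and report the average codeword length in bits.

Huffman tree construction:
Combine smallest probabilities repeatedly
Resulting codes:
  A: 1 (length 1)
  B: 010 (length 3)
  C: 011 (length 3)
  D: 00 (length 2)
Average length = Σ p(s) × length(s) = 1.4167 bits


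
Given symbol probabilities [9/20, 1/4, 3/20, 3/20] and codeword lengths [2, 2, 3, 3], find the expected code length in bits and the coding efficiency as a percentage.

Average length L = Σ p_i × l_i = 2.3000 bits
Entropy H = 1.8395 bits
Efficiency η = H/L × 100% = 79.98%


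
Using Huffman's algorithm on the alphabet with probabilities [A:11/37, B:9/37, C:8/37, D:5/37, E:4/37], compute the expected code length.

Huffman tree construction:
Combine smallest probabilities repeatedly
Resulting codes:
  A: 11 (length 2)
  B: 01 (length 2)
  C: 00 (length 2)
  D: 101 (length 3)
  E: 100 (length 3)
Average length = Σ p(s) × length(s) = 2.2432 bits


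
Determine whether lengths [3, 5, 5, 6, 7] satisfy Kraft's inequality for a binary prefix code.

Kraft inequality: Σ 2^(-l_i) ≤ 1 for prefix-free code
Calculating: 2^(-3) + 2^(-5) + 2^(-5) + 2^(-6) + 2^(-7)
= 0.125 + 0.03125 + 0.03125 + 0.015625 + 0.0078125
= 0.2109
Since 0.2109 ≤ 1, prefix-free code exists


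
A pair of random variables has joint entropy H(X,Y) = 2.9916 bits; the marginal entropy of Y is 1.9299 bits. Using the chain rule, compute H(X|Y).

Chain rule: H(X,Y) = H(X|Y) + H(Y)
H(X|Y) = H(X,Y) - H(Y) = 2.9916 - 1.9299 = 1.0617 bits


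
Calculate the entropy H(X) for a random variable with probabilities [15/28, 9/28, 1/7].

H(X) = -Σ p(x) log₂ p(x)
  -15/28 × log₂(15/28) = 0.4824
  -9/28 × log₂(9/28) = 0.5263
  -1/7 × log₂(1/7) = 0.4011
H(X) = 1.4098 bits


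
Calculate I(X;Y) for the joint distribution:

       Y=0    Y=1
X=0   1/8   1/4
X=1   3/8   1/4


H(X) = 0.9544, H(Y) = 1.0000, H(X,Y) = 1.9056
I(X;Y) = H(X) + H(Y) - H(X,Y) = 0.0488 bits


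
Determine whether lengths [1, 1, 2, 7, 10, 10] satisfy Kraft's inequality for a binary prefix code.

Kraft inequality: Σ 2^(-l_i) ≤ 1 for prefix-free code
Calculating: 2^(-1) + 2^(-1) + 2^(-2) + 2^(-7) + 2^(-10) + 2^(-10)
= 0.5 + 0.5 + 0.25 + 0.0078125 + 0.0009765625 + 0.0009765625
= 1.2598
Since 1.2598 > 1, prefix-free code does not exist


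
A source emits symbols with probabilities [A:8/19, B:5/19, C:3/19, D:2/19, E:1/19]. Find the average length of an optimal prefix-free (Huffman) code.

Huffman tree construction:
Combine smallest probabilities repeatedly
Resulting codes:
  A: 0 (length 1)
  B: 10 (length 2)
  C: 110 (length 3)
  D: 1111 (length 4)
  E: 1110 (length 4)
Average length = Σ p(s) × length(s) = 2.0526 bits


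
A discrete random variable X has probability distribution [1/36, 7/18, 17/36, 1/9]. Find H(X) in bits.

H(X) = -Σ p(x) log₂ p(x)
  -1/36 × log₂(1/36) = 0.1436
  -7/18 × log₂(7/18) = 0.5299
  -17/36 × log₂(17/36) = 0.5112
  -1/9 × log₂(1/9) = 0.3522
H(X) = 1.5369 bits


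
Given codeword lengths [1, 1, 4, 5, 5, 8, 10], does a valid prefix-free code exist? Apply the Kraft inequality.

Kraft inequality: Σ 2^(-l_i) ≤ 1 for prefix-free code
Calculating: 2^(-1) + 2^(-1) + 2^(-4) + 2^(-5) + 2^(-5) + 2^(-8) + 2^(-10)
= 0.5 + 0.5 + 0.0625 + 0.03125 + 0.03125 + 0.00390625 + 0.0009765625
= 1.1299
Since 1.1299 > 1, prefix-free code does not exist


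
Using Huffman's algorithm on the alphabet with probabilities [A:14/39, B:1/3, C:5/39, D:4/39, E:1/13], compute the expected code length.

Huffman tree construction:
Combine smallest probabilities repeatedly
Resulting codes:
  A: 0 (length 1)
  B: 11 (length 2)
  C: 100 (length 3)
  D: 1011 (length 4)
  E: 1010 (length 4)
Average length = Σ p(s) × length(s) = 2.1282 bits


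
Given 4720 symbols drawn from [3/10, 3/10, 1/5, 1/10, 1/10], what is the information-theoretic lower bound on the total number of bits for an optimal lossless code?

Entropy H = 2.1710 bits/symbol
Minimum bits = H × n = 2.1710 × 4720
= 10246.89 bits


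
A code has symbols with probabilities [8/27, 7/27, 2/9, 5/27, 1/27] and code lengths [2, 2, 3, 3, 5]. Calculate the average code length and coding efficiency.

Average length L = Σ p_i × l_i = 2.5185 bits
Entropy H = 2.1337 bits
Efficiency η = H/L × 100% = 84.72%


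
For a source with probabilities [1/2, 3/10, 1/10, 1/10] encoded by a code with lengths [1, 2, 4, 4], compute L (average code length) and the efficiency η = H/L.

Average length L = Σ p_i × l_i = 1.9000 bits
Entropy H = 1.6855 bits
Efficiency η = H/L × 100% = 88.71%


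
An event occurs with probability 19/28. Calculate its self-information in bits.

Information content I(x) = -log₂(p(x))
I = -log₂(19/28) = -log₂(0.6786)
I = 0.5594 bits


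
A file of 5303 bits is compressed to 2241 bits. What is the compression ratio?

Compression ratio = Original / Compressed
= 5303 / 2241 = 2.37:1


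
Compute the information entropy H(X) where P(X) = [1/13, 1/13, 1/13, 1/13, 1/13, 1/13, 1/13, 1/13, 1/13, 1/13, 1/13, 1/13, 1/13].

H(X) = -Σ p(x) log₂ p(x)
  -1/13 × log₂(1/13) = 0.2846
  -1/13 × log₂(1/13) = 0.2846
  -1/13 × log₂(1/13) = 0.2846
  -1/13 × log₂(1/13) = 0.2846
  -1/13 × log₂(1/13) = 0.2846
  -1/13 × log₂(1/13) = 0.2846
  -1/13 × log₂(1/13) = 0.2846
  -1/13 × log₂(1/13) = 0.2846
  -1/13 × log₂(1/13) = 0.2846
  -1/13 × log₂(1/13) = 0.2846
  -1/13 × log₂(1/13) = 0.2846
  -1/13 × log₂(1/13) = 0.2846
  -1/13 × log₂(1/13) = 0.2846
H(X) = 3.7004 bits


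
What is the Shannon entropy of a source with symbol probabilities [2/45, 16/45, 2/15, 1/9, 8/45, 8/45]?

H(X) = -Σ p(x) log₂ p(x)
  -2/45 × log₂(2/45) = 0.1996
  -16/45 × log₂(16/45) = 0.5304
  -2/15 × log₂(2/15) = 0.3876
  -1/9 × log₂(1/9) = 0.3522
  -8/45 × log₂(8/45) = 0.4430
  -8/45 × log₂(8/45) = 0.4430
H(X) = 2.3559 bits


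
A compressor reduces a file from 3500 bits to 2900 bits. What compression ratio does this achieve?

Compression ratio = Original / Compressed
= 3500 / 2900 = 1.21:1


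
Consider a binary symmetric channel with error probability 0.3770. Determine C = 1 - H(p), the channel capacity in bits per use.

For BSC with error probability p:
C = 1 - H(p) where H(p) is binary entropy
H(0.3770) = -0.3770 × log₂(0.3770) - 0.6230 × log₂(0.6230)
H(p) = 0.9559
C = 1 - 0.9559 = 0.0441 bits/use


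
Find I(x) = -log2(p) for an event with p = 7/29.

Information content I(x) = -log₂(p(x))
I = -log₂(7/29) = -log₂(0.2414)
I = 2.0506 bits


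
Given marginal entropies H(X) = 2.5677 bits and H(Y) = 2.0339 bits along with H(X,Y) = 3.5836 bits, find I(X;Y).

I(X;Y) = H(X) + H(Y) - H(X,Y)
I(X;Y) = 2.5677 + 2.0339 - 3.5836 = 1.018 bits


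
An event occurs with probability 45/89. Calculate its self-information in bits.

Information content I(x) = -log₂(p(x))
I = -log₂(45/89) = -log₂(0.5056)
I = 0.9839 bits


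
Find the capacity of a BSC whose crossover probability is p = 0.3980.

For BSC with error probability p:
C = 1 - H(p) where H(p) is binary entropy
H(0.3980) = -0.3980 × log₂(0.3980) - 0.6020 × log₂(0.6020)
H(p) = 0.9698
C = 1 - 0.9698 = 0.0302 bits/use


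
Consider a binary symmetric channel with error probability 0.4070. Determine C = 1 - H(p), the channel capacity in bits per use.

For BSC with error probability p:
C = 1 - H(p) where H(p) is binary entropy
H(0.4070) = -0.4070 × log₂(0.4070) - 0.5930 × log₂(0.5930)
H(p) = 0.9749
C = 1 - 0.9749 = 0.0251 bits/use


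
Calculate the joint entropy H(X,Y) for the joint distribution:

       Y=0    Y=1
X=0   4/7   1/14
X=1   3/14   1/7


H(X,Y) = -Σ p(x,y) log₂ p(x,y)
  p(0,0)=4/7: -0.5714 × log₂(0.5714) = 0.4613
  p(0,1)=1/14: -0.0714 × log₂(0.0714) = 0.2720
  p(1,0)=3/14: -0.2143 × log₂(0.2143) = 0.4762
  p(1,1)=1/7: -0.1429 × log₂(0.1429) = 0.4011
H(X,Y) = 1.6106 bits


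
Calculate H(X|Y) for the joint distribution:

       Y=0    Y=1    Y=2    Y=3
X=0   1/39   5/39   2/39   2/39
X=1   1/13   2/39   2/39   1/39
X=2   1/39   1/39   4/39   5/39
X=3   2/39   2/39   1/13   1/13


H(X|Y) = Σ_y p(y) H(X|Y=y)
  p(Y=0) = 7/39, H(X|Y=0) = 1.8424
  p(Y=1) = 10/39, H(X|Y=1) = 1.7610
  p(Y=2) = 11/39, H(X|Y=2) = 1.9363
  p(Y=3) = 11/39, H(X|Y=3) = 1.7899
H(X|Y) = 0.1795×1.8424 + 0.2564×1.7610 + 0.2821×1.9363 + 0.2821×1.7899 = 1.8332 bits


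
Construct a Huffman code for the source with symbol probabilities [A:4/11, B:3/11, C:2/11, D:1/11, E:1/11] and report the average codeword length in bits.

Huffman tree construction:
Combine smallest probabilities repeatedly
Resulting codes:
  A: 11 (length 2)
  B: 10 (length 2)
  C: 00 (length 2)
  D: 010 (length 3)
  E: 011 (length 3)
Average length = Σ p(s) × length(s) = 2.1818 bits


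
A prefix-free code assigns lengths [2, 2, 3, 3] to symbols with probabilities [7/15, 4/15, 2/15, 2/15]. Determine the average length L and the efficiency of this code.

Average length L = Σ p_i × l_i = 2.2667 bits
Entropy H = 1.7968 bits
Efficiency η = H/L × 100% = 79.27%


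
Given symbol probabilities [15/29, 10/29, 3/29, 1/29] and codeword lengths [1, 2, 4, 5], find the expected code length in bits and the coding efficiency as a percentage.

Average length L = Σ p_i × l_i = 1.7931 bits
Entropy H = 1.5277 bits
Efficiency η = H/L × 100% = 85.20%


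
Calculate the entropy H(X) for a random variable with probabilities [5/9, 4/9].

H(X) = -Σ p(x) log₂ p(x)
  -5/9 × log₂(5/9) = 0.4711
  -4/9 × log₂(4/9) = 0.5200
H(X) = 0.9911 bits


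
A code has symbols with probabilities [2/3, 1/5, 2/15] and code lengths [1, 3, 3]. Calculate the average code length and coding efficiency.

Average length L = Σ p_i × l_i = 1.6667 bits
Entropy H = 1.2419 bits
Efficiency η = H/L × 100% = 74.52%


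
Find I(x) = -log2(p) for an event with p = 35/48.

Information content I(x) = -log₂(p(x))
I = -log₂(35/48) = -log₂(0.7292)
I = 0.4557 bits
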